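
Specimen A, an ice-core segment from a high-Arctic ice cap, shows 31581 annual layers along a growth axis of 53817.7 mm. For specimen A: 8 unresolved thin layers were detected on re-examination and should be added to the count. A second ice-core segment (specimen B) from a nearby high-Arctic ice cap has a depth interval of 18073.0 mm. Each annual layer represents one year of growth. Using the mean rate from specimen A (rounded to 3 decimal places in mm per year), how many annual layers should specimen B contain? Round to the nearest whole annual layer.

10606 annual layers

Specimen A: adjusted count: 31581 + 8 = 31589 annual layers.
A: Mean rate = 53817.7 mm / 31589 years ≈ 1.704 mm per year.
For B, 18073.0 / 1.704 = 10606.22 years ≈ 10606 annual layers.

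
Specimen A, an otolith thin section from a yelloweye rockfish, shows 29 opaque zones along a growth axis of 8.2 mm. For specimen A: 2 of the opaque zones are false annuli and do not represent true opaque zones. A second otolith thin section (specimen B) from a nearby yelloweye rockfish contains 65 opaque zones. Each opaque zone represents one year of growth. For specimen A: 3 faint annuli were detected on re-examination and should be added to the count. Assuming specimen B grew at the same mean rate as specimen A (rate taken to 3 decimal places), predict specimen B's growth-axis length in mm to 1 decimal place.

17.7 mm

Specimen A: true opaque zone count = 29 − 2 + 3 = 30.
A: Mean rate = 8.2 mm / 30 years ≈ 0.273 mm/year.
B's length ≈ 0.273 × 65 = 17.7 mm.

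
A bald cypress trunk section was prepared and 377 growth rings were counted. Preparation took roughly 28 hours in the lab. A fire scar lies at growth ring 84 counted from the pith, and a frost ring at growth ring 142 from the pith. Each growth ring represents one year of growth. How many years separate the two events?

The two markers are separated by 142 − 84 = 58 growth rings.
At one growth ring per year, 58 years elapsed between them.

58 yr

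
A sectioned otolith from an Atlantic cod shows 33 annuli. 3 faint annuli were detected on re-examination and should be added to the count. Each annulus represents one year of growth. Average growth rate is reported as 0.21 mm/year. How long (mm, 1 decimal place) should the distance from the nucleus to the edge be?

7.6 mm

Adjusted count: 33 + 3 = 36 annuli.
Predicted length = 0.21 mm/year × 36 years = 7.6 mm.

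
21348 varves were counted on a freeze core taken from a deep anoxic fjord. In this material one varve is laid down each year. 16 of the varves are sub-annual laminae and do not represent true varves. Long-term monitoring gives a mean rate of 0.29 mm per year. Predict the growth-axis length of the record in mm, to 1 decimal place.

6186.3 mm

After corrections the count is 21348 − 16 = 21332 varves.
21332 years at 0.29 mm/year gives 0.29 × 21332 = 6186.3 mm.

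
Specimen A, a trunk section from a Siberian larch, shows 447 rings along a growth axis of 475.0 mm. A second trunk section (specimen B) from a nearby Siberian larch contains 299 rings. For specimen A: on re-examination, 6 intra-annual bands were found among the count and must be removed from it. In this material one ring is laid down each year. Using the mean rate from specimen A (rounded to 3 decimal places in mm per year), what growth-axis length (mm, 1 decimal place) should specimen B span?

Specimen A: correcting the raw count gives 447 − 6 = 441 true rings.
A: Extension rate ≈ 475.0 / 441 = 1.077 mm/yr.
B's length ≈ 1.077 × 299 = 322.0 mm.

322.0 mm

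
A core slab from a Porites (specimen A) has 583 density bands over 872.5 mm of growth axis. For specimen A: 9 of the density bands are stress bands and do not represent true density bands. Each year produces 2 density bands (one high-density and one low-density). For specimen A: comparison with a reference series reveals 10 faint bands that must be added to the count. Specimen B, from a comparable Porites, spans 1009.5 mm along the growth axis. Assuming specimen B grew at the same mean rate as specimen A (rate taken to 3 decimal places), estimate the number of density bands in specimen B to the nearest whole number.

676 density bands

Specimen A: adjusted count: 583 − 9 + 10 = 584 density bands.
Specimen A: dividing by 2 density bands per year: 584 / 2 = 292 years.
A: Mean rate = 872.5 mm / 292 years ≈ 2.988 mm per year.
B spans 1009.5 / 2.988 = 337.85 years; at 2 density bands per year that is 337.85 × 2 ≈ 676 density bands.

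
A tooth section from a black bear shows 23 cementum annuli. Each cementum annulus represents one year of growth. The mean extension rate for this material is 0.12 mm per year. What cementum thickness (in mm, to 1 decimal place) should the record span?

2.8 mm

23 years of growth are recorded.
23 years at 0.12 mm/year gives 0.12 × 23 = 2.8 mm.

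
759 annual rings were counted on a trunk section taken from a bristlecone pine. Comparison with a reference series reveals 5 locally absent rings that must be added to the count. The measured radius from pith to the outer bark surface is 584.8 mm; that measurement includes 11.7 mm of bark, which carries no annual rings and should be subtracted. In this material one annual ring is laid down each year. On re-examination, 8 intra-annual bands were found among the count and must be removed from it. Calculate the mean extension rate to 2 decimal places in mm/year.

True annual ring count = 759 − 8 + 5 = 756.
The growth record spans 584.8 − 11.7 = 573.1 mm.
Mean rate = 573.1 mm / 756 years ≈ 0.76 mm/year.

0.76 mm/year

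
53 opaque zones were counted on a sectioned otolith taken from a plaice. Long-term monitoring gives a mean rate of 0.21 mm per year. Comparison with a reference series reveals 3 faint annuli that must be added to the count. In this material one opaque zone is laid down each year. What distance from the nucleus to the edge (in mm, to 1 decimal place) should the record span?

11.8 mm

True opaque zone count = 53 + 3 = 56.
56 years at 0.21 mm/year gives 0.21 × 56 = 11.8 mm.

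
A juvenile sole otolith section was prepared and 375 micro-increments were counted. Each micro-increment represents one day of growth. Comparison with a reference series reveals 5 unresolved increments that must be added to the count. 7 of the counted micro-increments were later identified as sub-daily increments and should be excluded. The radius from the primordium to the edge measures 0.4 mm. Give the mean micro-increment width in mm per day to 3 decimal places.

After corrections the count is 375 − 7 + 5 = 373 micro-increments.
0.4 mm over 373 days gives 0.4 / 373 ≈ 0.001 mm per day.

0.001 mm per day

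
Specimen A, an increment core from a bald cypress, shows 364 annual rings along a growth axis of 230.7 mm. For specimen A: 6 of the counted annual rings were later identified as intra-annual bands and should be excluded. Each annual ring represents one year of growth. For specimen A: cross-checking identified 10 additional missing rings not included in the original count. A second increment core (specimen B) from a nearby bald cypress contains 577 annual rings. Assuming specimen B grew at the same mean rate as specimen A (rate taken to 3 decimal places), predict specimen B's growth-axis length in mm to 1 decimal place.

361.8 mm

Specimen A: after corrections the count is 364 − 6 + 10 = 368 annual rings.
A: Extension rate ≈ 230.7 / 368 = 0.627 mm/yr.
Length of B = 0.627 × 577 = 361.8 mm.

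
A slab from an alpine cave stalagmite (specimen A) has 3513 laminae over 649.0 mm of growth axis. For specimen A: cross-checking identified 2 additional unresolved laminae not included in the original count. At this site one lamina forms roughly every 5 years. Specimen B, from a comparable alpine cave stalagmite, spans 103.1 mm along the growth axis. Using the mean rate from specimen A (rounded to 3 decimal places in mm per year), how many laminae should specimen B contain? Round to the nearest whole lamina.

557 laminae

Specimen A: correcting the raw count gives 3513 + 2 = 3515 true laminae.
Specimen A: 3515 laminae at 5 years each span 3515 × 5 = 17575 years.
A: Extension rate ≈ 649.0 / 17575 = 0.037 mm per year.
B spans 103.1 / 0.037 = 2786.49 years; at 5 years per lamina that is 2786.49 / 5 ≈ 557 laminae.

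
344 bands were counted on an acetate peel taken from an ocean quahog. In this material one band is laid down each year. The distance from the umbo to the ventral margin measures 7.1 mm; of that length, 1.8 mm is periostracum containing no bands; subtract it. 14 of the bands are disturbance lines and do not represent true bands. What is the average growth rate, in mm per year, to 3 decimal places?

True band count = 344 − 14 = 330.
Net length = 7.1 − 1.8 = 5.3 mm.
Mean rate = 5.3 mm / 330 years ≈ 0.016 mm per year.

0.016 mm per year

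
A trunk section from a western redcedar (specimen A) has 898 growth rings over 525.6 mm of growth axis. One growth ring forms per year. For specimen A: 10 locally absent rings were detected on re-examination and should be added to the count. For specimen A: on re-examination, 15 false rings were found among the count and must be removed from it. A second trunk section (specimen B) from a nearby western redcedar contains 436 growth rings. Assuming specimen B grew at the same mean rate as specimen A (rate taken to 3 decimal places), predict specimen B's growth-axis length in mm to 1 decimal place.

Specimen A: correcting the raw count gives 898 − 15 + 10 = 893 true growth rings.
A: Mean rate = 525.6 mm / 893 years ≈ 0.589 mm per year.
Length of B = 0.589 × 436 = 256.8 mm.

256.8 mm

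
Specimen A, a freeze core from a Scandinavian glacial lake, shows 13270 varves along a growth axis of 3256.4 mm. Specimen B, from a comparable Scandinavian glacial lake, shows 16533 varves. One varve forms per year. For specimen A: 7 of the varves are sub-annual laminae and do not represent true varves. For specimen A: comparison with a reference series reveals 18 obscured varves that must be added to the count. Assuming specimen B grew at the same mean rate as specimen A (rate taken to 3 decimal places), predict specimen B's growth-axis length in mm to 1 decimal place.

4050.6 mm

Specimen A: adjusted count: 13270 − 7 + 18 = 13281 varves.
A: 3256.4 mm over 13281 years gives 3256.4 / 13281 ≈ 0.245 mm/year.
B's length ≈ 0.245 × 16533 = 4050.6 mm.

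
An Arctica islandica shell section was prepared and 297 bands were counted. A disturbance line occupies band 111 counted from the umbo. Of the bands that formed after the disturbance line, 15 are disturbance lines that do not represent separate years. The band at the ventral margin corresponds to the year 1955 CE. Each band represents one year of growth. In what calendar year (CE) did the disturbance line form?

1784 CE

297 − 111 = 186 bands lie beyond the disturbance line toward the ventral margin.
Excluding 15 false bands: 186 − 15 = 171.
The band at the ventral margin is 1955 CE, so the disturbance line dates to 1955 − 171 = 1784 CE.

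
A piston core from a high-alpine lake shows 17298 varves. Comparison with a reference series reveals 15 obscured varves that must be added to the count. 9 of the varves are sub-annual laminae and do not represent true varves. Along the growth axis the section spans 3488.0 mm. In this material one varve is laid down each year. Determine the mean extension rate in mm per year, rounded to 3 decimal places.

Adjusted count: 17298 − 9 + 15 = 17304 varves.
Extension rate ≈ 3488.0 / 17304 = 0.202 mm per year.

0.202 mm per year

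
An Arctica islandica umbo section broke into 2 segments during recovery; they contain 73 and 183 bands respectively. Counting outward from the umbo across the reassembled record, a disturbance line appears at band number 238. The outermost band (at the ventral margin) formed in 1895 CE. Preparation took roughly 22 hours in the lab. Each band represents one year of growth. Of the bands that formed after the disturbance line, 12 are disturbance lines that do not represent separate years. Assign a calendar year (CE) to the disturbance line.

Total bands = 73 + 183 = 256.
The disturbance line sits at band 238 from the umbo, so 256 − 238 = 18 bands formed after it.
18 − 12 false = 6 true bands after the disturbance line.
The band at the ventral margin is 1895 CE, so the disturbance line dates to 1895 − 6 = 1889 CE.

1889 CE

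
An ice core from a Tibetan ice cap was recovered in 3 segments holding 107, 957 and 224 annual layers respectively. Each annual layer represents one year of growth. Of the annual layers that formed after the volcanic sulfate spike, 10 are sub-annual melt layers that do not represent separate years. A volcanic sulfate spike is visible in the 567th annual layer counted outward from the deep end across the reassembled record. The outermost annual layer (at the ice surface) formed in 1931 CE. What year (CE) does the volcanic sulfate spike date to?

Total annual layers = 107 + 957 + 224 = 1288.
Between annual layer 567 and the ice surface there are 1288 − 567 = 721 annual layers.
Excluding 10 false annual layers: 721 − 10 = 711.
1931 − 711 = 1220 CE.

1220 CE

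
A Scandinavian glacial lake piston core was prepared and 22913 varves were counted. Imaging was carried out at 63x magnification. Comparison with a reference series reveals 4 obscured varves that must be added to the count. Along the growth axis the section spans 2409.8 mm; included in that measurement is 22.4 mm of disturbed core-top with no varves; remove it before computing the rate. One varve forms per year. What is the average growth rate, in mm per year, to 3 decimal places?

0.104 mm per year

True varve count = 22913 + 4 = 22917.
The growth record spans 2409.8 − 22.4 = 2387.4 mm.
2387.4 mm over 22917 years gives 2387.4 / 22917 ≈ 0.104 mm per year.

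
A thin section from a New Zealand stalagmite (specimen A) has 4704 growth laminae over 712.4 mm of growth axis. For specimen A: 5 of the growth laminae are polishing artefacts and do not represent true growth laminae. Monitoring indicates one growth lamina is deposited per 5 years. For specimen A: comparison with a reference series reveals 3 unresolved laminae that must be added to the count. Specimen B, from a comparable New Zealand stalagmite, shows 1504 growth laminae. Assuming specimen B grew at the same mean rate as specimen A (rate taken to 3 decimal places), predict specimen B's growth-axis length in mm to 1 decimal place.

Specimen A: after corrections the count is 4704 − 5 + 3 = 4702 growth laminae.
Specimen A: multiplying by 5 years per growth lamina: 4702 × 5 = 23510 years.
A: 712.4 mm over 23510 years gives 712.4 / 23510 ≈ 0.030 mm/yr.
Specimen B: multiplying by 5 years per growth lamina: 1504 × 5 = 7520 years. For B, 0.030 mm/year × 7520 years = 225.6 mm.

225.6 mm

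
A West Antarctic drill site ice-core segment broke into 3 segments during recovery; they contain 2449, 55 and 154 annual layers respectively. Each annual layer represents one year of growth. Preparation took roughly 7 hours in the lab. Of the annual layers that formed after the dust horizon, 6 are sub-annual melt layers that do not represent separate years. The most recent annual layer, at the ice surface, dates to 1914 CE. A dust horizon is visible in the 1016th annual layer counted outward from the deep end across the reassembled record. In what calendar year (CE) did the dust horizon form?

Total annual layers = 2449 + 55 + 154 = 2658.
The dust horizon sits at annual layer 1016 from the deep end, so 2658 − 1016 = 1642 annual layers formed after it.
1642 − 6 false = 1636 true annual layers after the dust horizon.
1914 − 1636 = 278 CE.

278 CE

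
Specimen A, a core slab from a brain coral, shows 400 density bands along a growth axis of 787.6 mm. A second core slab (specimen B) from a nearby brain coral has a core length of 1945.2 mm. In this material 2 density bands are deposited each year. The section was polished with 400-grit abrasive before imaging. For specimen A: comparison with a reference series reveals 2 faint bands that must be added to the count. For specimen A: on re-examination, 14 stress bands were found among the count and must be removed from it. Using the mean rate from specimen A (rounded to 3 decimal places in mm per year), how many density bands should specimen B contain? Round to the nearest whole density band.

Specimen A: after corrections the count is 400 − 14 + 2 = 388 density bands.
Specimen A: 388 density bands at 2 per year is 388 / 2 = 194 years.
A: Extension rate ≈ 787.6 / 194 = 4.060 mm/yr.
Specimen B: 1945.2 mm / 4.060 mm per year = 479.11 years; at 2 density bands per year that is 479.11 × 2 ≈ 958 density bands.

958 density bands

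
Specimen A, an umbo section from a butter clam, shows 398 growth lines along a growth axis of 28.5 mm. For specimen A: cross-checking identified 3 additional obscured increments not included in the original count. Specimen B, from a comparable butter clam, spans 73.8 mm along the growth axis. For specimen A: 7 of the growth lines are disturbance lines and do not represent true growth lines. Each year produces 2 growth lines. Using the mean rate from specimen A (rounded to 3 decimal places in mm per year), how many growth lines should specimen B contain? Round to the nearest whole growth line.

Specimen A: adjusted count: 398 − 7 + 3 = 394 growth lines.
Specimen A: 394 growth lines at 2 per year is 394 / 2 = 197 years.
A: Extension rate ≈ 28.5 / 197 = 0.145 mm per year.
For B, 73.8 / 0.145 = 508.97 years; at 2 growth lines per year that is 508.97 × 2 ≈ 1018 growth lines.

1018 growth lines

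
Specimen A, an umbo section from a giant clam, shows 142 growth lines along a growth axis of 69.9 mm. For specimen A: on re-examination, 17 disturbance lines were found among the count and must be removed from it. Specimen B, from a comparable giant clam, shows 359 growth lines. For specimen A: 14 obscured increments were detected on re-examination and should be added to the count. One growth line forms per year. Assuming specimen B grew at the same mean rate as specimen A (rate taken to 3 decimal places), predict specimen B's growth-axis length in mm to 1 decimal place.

180.6 mm

Specimen A: correcting the raw count gives 142 − 17 + 14 = 139 true growth lines.
A: Mean rate = 69.9 mm / 139 years ≈ 0.503 mm/yr.
For B, 0.503 mm/year × 359 years = 180.6 mm.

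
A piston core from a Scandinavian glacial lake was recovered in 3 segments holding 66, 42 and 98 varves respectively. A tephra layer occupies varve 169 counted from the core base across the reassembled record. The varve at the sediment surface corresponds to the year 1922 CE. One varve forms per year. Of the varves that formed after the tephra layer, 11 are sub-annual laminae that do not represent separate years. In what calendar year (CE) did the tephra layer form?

1896 CE

Total varves = 66 + 42 + 98 = 206.
Between varve 169 and the sediment surface there are 206 − 169 = 37 varves.
Removing the 11 false varves leaves 37 − 11 = 26 true varves beyond the tephra layer.
Counting back 26 years from 1922 CE places the tephra layer in 1922 − 26 = 1896 CE.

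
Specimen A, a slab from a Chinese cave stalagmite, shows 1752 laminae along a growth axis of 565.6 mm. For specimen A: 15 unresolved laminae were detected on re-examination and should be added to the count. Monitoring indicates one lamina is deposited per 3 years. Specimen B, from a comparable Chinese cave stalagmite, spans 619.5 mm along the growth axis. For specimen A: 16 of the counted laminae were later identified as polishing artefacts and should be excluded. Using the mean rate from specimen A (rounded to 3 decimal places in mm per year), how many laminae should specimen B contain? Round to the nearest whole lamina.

Specimen A: correcting the raw count gives 1752 − 16 + 15 = 1751 true laminae.
Specimen A: at 3 years per lamina, 1751 × 3 = 5253 years.
A: Mean rate = 565.6 mm / 5253 years ≈ 0.108 mm/yr.
Specimen B: 619.5 mm / 0.108 mm per year = 5736.11 years; at 3 years per lamina that is 5736.11 / 3 ≈ 1912 laminae.

1912 laminae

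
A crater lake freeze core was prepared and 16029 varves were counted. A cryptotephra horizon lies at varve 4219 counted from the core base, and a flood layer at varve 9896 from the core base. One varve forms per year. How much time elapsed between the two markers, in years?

5677 yr

9896 − 4219 = 5677 varves lie between the two events.
One varve per year makes the interval 5677 years.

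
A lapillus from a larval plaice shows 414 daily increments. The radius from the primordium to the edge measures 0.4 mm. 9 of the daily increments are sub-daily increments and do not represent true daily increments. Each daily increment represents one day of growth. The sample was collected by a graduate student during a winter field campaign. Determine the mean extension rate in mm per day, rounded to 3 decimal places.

0.001 mm per day

After corrections the count is 414 − 9 = 405 daily increments.
0.4 mm over 405 days gives 0.4 / 405 ≈ 0.001 mm per day.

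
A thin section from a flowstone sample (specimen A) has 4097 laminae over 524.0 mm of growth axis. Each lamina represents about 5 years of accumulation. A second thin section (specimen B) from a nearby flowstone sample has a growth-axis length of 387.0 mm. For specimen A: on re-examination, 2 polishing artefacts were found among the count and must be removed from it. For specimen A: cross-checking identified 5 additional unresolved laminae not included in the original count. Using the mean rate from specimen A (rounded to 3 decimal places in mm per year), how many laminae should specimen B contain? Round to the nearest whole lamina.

Specimen A: correcting the raw count gives 4097 − 2 + 5 = 4100 true laminae.
Specimen A: 4100 laminae at 5 years each span 4100 × 5 = 20500 years.
A: 524.0 mm over 20500 years gives 524.0 / 20500 ≈ 0.026 mm/yr.
For B, 387.0 / 0.026 = 14884.62 years; at 5 years per lamina that is 14884.62 / 5 ≈ 2977 laminae.

2977 laminae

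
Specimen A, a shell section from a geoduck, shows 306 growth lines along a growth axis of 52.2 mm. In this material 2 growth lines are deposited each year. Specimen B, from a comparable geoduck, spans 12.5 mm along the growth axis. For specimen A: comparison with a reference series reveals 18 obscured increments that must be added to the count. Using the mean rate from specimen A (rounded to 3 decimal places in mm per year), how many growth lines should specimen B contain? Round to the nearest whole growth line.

78 growth lines

Specimen A: after corrections the count is 306 + 18 = 324 growth lines.
Specimen A: 324 growth lines at 2 per year is 324 / 2 = 162 years.
A: 52.2 mm over 162 years gives 52.2 / 162 ≈ 0.322 mm per year.
For B, 12.5 / 0.322 = 38.82 years; at 2 growth lines per year that is 38.82 × 2 ≈ 78 growth lines.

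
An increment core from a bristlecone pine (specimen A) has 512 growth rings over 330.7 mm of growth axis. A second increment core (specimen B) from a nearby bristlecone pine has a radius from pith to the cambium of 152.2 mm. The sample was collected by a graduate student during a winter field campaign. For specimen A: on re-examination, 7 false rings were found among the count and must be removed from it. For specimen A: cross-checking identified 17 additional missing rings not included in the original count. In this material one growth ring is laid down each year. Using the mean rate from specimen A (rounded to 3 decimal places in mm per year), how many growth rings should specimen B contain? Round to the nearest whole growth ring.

Specimen A: true growth ring count = 512 − 7 + 17 = 522.
A: Mean rate = 330.7 mm / 522 years ≈ 0.634 mm/year.
B spans 152.2 / 0.634 = 240.06 years ≈ 240 growth rings.

240 growth rings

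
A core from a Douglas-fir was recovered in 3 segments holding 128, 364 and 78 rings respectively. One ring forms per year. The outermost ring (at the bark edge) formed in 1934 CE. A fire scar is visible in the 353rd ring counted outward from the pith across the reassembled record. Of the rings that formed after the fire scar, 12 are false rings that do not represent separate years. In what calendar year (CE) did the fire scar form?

1729 CE

Total rings = 128 + 364 + 78 = 570.
The fire scar sits at ring 353 from the pith, so 570 − 353 = 217 rings formed after it.
217 − 12 false = 205 true rings after the fire scar.
Counting back 205 years from 1934 CE places the fire scar in 1934 − 205 = 1729 CE.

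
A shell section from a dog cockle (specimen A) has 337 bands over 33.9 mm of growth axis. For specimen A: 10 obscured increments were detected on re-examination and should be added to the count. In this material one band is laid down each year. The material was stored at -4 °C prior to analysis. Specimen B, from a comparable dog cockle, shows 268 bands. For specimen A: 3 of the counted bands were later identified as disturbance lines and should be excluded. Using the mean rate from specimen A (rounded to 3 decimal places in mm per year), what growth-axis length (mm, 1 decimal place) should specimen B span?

26.5 mm

Specimen A: adjusted count: 337 − 3 + 10 = 344 bands.
A: Extension rate ≈ 33.9 / 344 = 0.099 mm/yr.
For B, 0.099 mm/year × 268 years = 26.5 mm.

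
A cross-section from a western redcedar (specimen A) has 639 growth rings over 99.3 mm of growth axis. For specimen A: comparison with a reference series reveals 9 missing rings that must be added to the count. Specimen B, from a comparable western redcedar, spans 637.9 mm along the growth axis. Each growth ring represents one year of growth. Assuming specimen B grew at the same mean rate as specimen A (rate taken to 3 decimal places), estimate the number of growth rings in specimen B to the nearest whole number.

Specimen A: correcting the raw count gives 639 + 9 = 648 true growth rings.
A: Mean rate = 99.3 mm / 648 years ≈ 0.153 mm/yr.
B spans 637.9 / 0.153 = 4169.28 years ≈ 4169 growth rings.

4169 growth rings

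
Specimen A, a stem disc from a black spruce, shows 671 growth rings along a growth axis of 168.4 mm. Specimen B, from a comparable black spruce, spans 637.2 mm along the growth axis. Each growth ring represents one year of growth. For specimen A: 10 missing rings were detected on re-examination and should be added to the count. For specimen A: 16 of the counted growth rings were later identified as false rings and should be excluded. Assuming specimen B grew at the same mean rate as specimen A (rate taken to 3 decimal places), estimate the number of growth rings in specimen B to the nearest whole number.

Specimen A: after corrections the count is 671 − 16 + 10 = 665 growth rings.
A: Extension rate ≈ 168.4 / 665 = 0.253 mm per year.
Specimen B: 637.2 mm / 0.253 mm per year = 2518.58 years ≈ 2519 growth rings.

2519 growth rings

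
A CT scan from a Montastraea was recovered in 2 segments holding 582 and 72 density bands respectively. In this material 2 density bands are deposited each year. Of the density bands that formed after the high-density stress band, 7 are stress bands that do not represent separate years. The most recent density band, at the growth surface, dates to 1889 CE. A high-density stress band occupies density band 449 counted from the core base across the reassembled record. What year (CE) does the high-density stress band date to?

1790 CE

Total density bands = 582 + 72 = 654.
Between density band 449 and the growth surface there are 654 − 449 = 205 density bands.
Removing the 7 false density bands leaves 205 − 7 = 198 true density bands beyond the high-density stress band.
Dividing by 2 density bands per year: 198 / 2 = 99 years.
The density band at the growth surface is 1889 CE, so the high-density stress band dates to 1889 − 99 = 1790 CE.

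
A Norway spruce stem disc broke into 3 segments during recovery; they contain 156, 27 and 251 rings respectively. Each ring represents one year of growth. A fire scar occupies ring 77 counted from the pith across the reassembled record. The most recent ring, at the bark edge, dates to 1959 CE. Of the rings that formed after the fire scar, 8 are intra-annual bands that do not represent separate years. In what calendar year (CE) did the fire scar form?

1610 CE

Total rings = 156 + 27 + 251 = 434.
The fire scar sits at ring 77 from the pith, so 434 − 77 = 357 rings formed after it.
357 − 8 false = 349 true rings after the fire scar.
1959 − 349 = 1610 CE.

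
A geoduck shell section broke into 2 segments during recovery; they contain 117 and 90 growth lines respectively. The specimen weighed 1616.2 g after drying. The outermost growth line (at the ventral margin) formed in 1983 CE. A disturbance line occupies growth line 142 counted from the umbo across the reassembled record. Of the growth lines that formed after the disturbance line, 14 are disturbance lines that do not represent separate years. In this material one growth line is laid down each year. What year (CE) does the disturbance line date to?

1932 CE

Total growth lines = 117 + 90 = 207.
The disturbance line sits at growth line 142 from the umbo, so 207 − 142 = 65 growth lines formed after it.
Excluding 14 false growth lines: 65 − 14 = 51.
The growth line at the ventral margin is 1983 CE, so the disturbance line dates to 1983 − 51 = 1932 CE.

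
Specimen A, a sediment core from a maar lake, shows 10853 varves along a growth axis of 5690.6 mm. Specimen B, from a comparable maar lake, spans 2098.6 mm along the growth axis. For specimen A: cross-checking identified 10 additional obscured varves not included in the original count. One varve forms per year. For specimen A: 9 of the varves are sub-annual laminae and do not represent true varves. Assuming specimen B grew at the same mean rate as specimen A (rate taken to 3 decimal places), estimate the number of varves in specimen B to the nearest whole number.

4005 varves

Specimen A: adjusted count: 10853 − 9 + 10 = 10854 varves.
A: Extension rate ≈ 5690.6 / 10854 = 0.524 mm/year.
Specimen B: 2098.6 mm / 0.524 mm per year = 4004.96 years ≈ 4005 varves.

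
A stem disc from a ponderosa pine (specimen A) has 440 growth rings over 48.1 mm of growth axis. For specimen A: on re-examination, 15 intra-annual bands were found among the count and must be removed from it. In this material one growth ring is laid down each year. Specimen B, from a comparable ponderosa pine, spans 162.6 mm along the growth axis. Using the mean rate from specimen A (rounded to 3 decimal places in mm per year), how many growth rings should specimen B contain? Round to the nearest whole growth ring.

1439 growth rings

Specimen A: after corrections the count is 440 − 15 = 425 growth rings.
A: 48.1 mm over 425 years gives 48.1 / 425 ≈ 0.113 mm per year.
For B, 162.6 / 0.113 = 1438.94 years ≈ 1439 growth rings.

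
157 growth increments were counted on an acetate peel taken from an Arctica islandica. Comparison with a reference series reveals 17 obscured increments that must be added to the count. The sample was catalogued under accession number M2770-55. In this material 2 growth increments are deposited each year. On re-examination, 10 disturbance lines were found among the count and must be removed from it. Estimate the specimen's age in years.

Correcting the raw count gives 157 − 10 + 17 = 164 true growth increments.
With 2 growth increments per year, 164 / 2 = 82 years.

82 years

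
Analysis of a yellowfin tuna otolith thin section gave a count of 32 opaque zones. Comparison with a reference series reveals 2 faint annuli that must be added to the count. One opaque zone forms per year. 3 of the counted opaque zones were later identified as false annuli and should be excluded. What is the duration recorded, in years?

Adjusted count: 32 − 3 + 2 = 31 opaque zones.
One opaque zone per year makes the duration 31 years.

31 yr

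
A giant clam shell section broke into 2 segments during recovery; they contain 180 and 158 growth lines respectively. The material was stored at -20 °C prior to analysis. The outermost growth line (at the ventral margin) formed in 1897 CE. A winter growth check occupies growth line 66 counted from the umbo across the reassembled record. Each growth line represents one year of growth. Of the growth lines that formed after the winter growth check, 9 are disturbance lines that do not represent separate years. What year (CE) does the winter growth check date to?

1634 CE

Total growth lines = 180 + 158 = 338.
Between growth line 66 and the ventral margin there are 338 − 66 = 272 growth lines.
Excluding 9 false growth lines: 272 − 9 = 263.
Counting back 263 years from 1897 CE places the winter growth check in 1897 − 263 = 1634 CE.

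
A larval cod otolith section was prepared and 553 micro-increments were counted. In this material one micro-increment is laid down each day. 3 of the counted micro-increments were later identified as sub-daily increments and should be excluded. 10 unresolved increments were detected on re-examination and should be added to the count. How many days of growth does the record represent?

560 d

After corrections the count is 553 − 3 + 10 = 560 micro-increments.
At one micro-increment per day, that is 560 days.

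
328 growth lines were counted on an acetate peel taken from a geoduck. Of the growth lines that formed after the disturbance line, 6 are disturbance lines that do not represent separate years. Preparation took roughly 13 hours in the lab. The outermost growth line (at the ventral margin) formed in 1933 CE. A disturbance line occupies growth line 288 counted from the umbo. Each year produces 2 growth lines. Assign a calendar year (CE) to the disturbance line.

1916 CE

328 − 288 = 40 growth lines lie beyond the disturbance line toward the ventral margin.
Excluding 6 false growth lines: 40 − 6 = 34.
34 growth lines at 2 per year is 34 / 2 = 17 years.
1933 − 17 = 1916 CE.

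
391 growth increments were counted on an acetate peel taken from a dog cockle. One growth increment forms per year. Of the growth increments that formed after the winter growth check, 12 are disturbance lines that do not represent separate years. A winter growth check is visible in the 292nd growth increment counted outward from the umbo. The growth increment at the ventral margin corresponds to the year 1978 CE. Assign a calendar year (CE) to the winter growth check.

1891 CE

391 − 292 = 99 growth increments lie beyond the winter growth check toward the ventral margin.
Excluding 12 false growth increments: 99 − 12 = 87.
1978 − 87 = 1891 CE.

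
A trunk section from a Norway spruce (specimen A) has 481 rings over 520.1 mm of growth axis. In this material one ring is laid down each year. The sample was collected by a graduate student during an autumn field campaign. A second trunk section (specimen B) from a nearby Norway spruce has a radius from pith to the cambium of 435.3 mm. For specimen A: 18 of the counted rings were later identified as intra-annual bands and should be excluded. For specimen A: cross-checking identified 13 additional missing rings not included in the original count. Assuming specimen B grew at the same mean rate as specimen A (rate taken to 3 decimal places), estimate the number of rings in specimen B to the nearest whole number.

398 rings

Specimen A: true ring count = 481 − 18 + 13 = 476.
A: Mean rate = 520.1 mm / 476 years ≈ 1.093 mm per year.
For B, 435.3 / 1.093 = 398.26 years ≈ 398 rings.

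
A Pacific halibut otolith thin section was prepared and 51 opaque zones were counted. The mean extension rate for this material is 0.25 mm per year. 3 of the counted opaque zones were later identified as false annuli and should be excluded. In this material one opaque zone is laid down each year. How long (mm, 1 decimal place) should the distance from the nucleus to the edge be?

12.0 mm

After corrections the count is 51 − 3 = 48 opaque zones.
Predicted length = 0.25 mm/year × 48 years = 12.0 mm.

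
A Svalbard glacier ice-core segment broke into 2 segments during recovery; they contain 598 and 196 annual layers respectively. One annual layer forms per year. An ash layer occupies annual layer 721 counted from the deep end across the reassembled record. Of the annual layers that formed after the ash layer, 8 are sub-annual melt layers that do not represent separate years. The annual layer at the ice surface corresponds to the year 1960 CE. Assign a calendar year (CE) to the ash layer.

Total annual layers = 598 + 196 = 794.
The ash layer sits at annual layer 721 from the deep end, so 794 − 721 = 73 annual layers formed after it.
Removing the 8 false annual layers leaves 73 − 8 = 65 true annual layers beyond the ash layer.
The annual layer at the ice surface is 1960 CE, so the ash layer dates to 1960 − 65 = 1895 CE.

1895 CE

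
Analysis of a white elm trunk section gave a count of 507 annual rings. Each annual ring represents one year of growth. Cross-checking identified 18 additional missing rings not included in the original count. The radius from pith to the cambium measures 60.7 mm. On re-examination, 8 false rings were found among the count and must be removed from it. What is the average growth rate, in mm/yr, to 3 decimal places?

True annual ring count = 507 − 8 + 18 = 517.
Extension rate ≈ 60.7 / 517 = 0.117 mm/yr.

0.117 mm/yr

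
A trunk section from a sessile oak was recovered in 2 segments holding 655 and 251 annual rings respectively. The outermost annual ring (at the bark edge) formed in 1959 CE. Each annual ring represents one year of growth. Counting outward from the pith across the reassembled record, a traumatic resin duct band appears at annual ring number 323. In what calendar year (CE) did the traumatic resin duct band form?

Total annual rings = 655 + 251 = 906.
The traumatic resin duct band sits at annual ring 323 from the pith, so 906 − 323 = 583 annual rings formed after it.
The annual ring at the bark edge is 1959 CE, so the traumatic resin duct band dates to 1959 − 583 = 1376 CE.

1376 CE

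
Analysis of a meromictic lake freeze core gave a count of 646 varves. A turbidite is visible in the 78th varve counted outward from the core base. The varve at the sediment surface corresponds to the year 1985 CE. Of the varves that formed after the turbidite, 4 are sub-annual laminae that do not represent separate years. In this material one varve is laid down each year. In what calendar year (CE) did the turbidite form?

1421 CE

646 − 78 = 568 varves lie beyond the turbidite toward the sediment surface.
Removing the 4 false varves leaves 568 − 4 = 564 true varves beyond the turbidite.
The varve at the sediment surface is 1985 CE, so the turbidite dates to 1985 − 564 = 1421 CE.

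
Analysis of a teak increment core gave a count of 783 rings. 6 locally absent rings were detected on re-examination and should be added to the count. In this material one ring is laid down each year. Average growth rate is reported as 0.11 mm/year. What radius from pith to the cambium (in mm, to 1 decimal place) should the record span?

After corrections the count is 783 + 6 = 789 rings.
Length ≈ 0.11 × 789 = 86.8 mm.

86.8 mm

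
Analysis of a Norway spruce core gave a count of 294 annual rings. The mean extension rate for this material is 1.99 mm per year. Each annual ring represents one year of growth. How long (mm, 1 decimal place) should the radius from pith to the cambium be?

The record spans 294 years at 1.99 mm per year.
294 years at 1.99 mm/year gives 1.99 × 294 = 585.1 mm.

585.1 mm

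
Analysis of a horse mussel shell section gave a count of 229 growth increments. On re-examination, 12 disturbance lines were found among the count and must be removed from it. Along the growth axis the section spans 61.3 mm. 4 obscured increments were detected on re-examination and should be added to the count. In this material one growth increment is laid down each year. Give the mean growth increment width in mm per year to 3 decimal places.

Correcting the raw count gives 229 − 12 + 4 = 221 true growth increments.
Extension rate ≈ 61.3 / 221 = 0.277 mm per year.

0.277 mm per year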